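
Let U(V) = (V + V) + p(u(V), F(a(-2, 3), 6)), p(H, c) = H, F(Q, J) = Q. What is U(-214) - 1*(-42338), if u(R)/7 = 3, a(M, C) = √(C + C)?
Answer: 41931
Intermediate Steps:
a(M, C) = √2*√C (a(M, C) = √(2*C) = √2*√C)
u(R) = 21 (u(R) = 7*3 = 21)
U(V) = 21 + 2*V (U(V) = (V + V) + 21 = 2*V + 21 = 21 + 2*V)
U(-214) - 1*(-42338) = (21 + 2*(-214)) - 1*(-42338) = (21 - 428) + 42338 = -407 + 42338 = 41931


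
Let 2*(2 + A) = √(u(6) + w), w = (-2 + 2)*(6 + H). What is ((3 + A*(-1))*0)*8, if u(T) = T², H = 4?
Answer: 0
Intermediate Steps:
w = 0 (w = (-2 + 2)*(6 + 4) = 0*10 = 0)
A = 1 (A = -2 + √(6² + 0)/2 = -2 + √(36 + 0)/2 = -2 + √36/2 = -2 + (½)*6 = -2 + 3 = 1)
((3 + A*(-1))*0)*8 = ((3 + 1*(-1))*0)*8 = ((3 - 1)*0)*8 = (2*0)*8 = 0*8 = 0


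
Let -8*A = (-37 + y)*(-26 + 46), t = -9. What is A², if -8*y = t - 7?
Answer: 30625/4 ≈ 7656.3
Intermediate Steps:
y = 2 (y = -(-9 - 7)/8 = -⅛*(-16) = 2)
A = 175/2 (A = -(-37 + 2)*(-26 + 46)/8 = -(-35)*20/8 = -⅛*(-700) = 175/2 ≈ 87.500)
A² = (175/2)² = 30625/4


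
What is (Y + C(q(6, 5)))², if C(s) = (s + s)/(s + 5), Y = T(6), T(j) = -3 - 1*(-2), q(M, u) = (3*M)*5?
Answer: 289/361 ≈ 0.80055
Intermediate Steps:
q(M, u) = 15*M
T(j) = -1 (T(j) = -3 + 2 = -1)
Y = -1
C(s) = 2*s/(5 + s) (C(s) = (2*s)/(5 + s) = 2*s/(5 + s))
(Y + C(q(6, 5)))² = (-1 + 2*(15*6)/(5 + 15*6))² = (-1 + 2*90/(5 + 90))² = (-1 + 2*90/95)² = (-1 + 2*90*(1/95))² = (-1 + 36/19)² = (17/19)² = 289/361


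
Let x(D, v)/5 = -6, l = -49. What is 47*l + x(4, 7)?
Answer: -2333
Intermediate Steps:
x(D, v) = -30 (x(D, v) = 5*(-6) = -30)
47*l + x(4, 7) = 47*(-49) - 30 = -2303 - 30 = -2333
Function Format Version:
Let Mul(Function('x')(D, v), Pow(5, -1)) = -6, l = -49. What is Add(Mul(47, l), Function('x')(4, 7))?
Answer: -2333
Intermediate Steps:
Function('x')(D, v) = -30 (Function('x')(D, v) = Mul(5, -6) = -30)
Add(Mul(47, l), Function('x')(4, 7)) = Add(Mul(47, -49), -30) = Add(-2303, -30) = -2333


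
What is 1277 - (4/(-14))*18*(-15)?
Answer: 8399/7 ≈ 1199.9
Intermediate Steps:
1277 - (4/(-14))*18*(-15) = 1277 - (4*(-1/14))*18*(-15) = 1277 - (-2/7*18)*(-15) = 1277 - (-36)*(-15)/7 = 1277 - 1*540/7 = 1277 - 540/7 = 8399/7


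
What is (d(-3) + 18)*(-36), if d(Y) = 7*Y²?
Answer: -2916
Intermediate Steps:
(d(-3) + 18)*(-36) = (7*(-3)² + 18)*(-36) = (7*9 + 18)*(-36) = (63 + 18)*(-36) = 81*(-36) = -2916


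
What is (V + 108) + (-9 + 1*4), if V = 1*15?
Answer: 118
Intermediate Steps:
V = 15
(V + 108) + (-9 + 1*4) = (15 + 108) + (-9 + 1*4) = 123 + (-9 + 4) = 123 - 5 = 118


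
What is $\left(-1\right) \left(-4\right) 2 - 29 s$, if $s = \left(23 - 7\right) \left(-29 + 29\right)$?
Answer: $8$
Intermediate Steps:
$s = 0$ ($s = 16 \cdot 0 = 0$)
$\left(-1\right) \left(-4\right) 2 - 29 s = \left(-1\right) \left(-4\right) 2 - 0 = 4 \cdot 2 + 0 = 8 + 0 = 8$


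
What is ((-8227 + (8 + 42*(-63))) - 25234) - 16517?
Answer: -52616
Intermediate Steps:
((-8227 + (8 + 42*(-63))) - 25234) - 16517 = ((-8227 + (8 - 2646)) - 25234) - 16517 = ((-8227 - 2638) - 25234) - 16517 = (-10865 - 25234) - 16517 = -36099 - 16517 = -52616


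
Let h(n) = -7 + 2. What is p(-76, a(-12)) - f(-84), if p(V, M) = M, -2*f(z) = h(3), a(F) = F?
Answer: -29/2 ≈ -14.500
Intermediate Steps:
h(n) = -5
f(z) = 5/2 (f(z) = -1/2*(-5) = 5/2)
p(-76, a(-12)) - f(-84) = -12 - 1*5/2 = -12 - 5/2 = -29/2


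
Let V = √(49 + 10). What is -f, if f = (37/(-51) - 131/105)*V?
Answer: 1174*√59/595 ≈ 15.156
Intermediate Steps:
V = √59 ≈ 7.6811
f = -1174*√59/595 (f = (37/(-51) - 131/105)*√59 = (37*(-1/51) - 131*1/105)*√59 = (-37/51 - 131/105)*√59 = -1174*√59/595 ≈ -15.156)
-f = -(-1174)*√59/595 = 1174*√59/595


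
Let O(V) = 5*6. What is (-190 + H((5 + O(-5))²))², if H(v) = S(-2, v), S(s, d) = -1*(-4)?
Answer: 34596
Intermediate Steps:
O(V) = 30
S(s, d) = 4
H(v) = 4
(-190 + H((5 + O(-5))²))² = (-190 + 4)² = (-186)² = 34596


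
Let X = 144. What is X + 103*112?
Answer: 11680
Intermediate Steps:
X + 103*112 = 144 + 103*112 = 144 + 11536 = 11680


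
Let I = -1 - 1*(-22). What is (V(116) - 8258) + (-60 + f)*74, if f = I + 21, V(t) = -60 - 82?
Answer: -9732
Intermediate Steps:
I = 21 (I = -1 + 22 = 21)
V(t) = -142
f = 42 (f = 21 + 21 = 42)
(V(116) - 8258) + (-60 + f)*74 = (-142 - 8258) + (-60 + 42)*74 = -8400 - 18*74 = -8400 - 1332 = -9732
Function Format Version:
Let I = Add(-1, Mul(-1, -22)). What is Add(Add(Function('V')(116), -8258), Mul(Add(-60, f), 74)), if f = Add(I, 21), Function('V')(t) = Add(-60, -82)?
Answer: -9732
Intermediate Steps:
I = 21 (I = Add(-1, 22) = 21)
Function('V')(t) = -142
f = 42 (f = Add(21, 21) = 42)
Add(Add(Function('V')(116), -8258), Mul(Add(-60, f), 74)) = Add(Add(-142, -8258), Mul(Add(-60, 42), 74)) = Add(-8400, Mul(-18, 74)) = Add(-8400, -1332) = -9732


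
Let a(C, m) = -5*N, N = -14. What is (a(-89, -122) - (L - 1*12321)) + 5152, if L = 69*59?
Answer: 13472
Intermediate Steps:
a(C, m) = 70 (a(C, m) = -5*(-14) = 70)
L = 4071
(a(-89, -122) - (L - 1*12321)) + 5152 = (70 - (4071 - 1*12321)) + 5152 = (70 - (4071 - 12321)) + 5152 = (70 - 1*(-8250)) + 5152 = (70 + 8250) + 5152 = 8320 + 5152 = 13472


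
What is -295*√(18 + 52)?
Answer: -295*√70 ≈ -2468.1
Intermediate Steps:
-295*√(18 + 52) = -295*√70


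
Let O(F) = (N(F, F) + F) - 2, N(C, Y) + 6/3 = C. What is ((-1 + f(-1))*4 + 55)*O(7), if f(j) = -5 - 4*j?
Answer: 470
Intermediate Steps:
N(C, Y) = -2 + C
O(F) = -4 + 2*F (O(F) = ((-2 + F) + F) - 2 = (-2 + 2*F) - 2 = -4 + 2*F)
((-1 + f(-1))*4 + 55)*O(7) = ((-1 + (-5 - 4*(-1)))*4 + 55)*(-4 + 2*7) = ((-1 + (-5 + 4))*4 + 55)*(-4 + 14) = ((-1 - 1)*4 + 55)*10 = (-2*4 + 55)*10 = (-8 + 55)*10 = 47*10 = 470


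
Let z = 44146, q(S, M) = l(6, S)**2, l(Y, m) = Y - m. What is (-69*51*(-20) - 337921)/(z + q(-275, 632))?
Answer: -267541/123107 ≈ -2.1732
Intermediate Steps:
q(S, M) = (6 - S)**2
(-69*51*(-20) - 337921)/(z + q(-275, 632)) = (-69*51*(-20) - 337921)/(44146 + (-6 - 275)**2) = (-3519*(-20) - 337921)/(44146 + (-281)**2) = (70380 - 337921)/(44146 + 78961) = -267541/123107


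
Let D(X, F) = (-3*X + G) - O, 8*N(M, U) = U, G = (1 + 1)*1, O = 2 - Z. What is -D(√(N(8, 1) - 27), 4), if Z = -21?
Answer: 21 + 3*I*√430/4 ≈ 21.0 + 15.552*I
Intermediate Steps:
O = 23 (O = 2 - 1*(-21) = 2 + 21 = 23)
G = 2 (G = 2*1 = 2)
N(M, U) = U/8
D(X, F) = -21 - 3*X (D(X, F) = (-3*X + 2) - 1*23 = (2 - 3*X) - 23 = -21 - 3*X)
-D(√(N(8, 1) - 27), 4) = -(-21 - 3*√((⅛)*1 - 27)) = -(-21 - 3*√(⅛ - 27)) = -(-21 - 3*I*√430/4) = 21 + 3*I*√430/4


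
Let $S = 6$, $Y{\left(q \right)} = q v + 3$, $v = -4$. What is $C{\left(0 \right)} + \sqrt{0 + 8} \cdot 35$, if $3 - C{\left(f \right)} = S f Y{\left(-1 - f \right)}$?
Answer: $3 + 70 \sqrt{2} \approx 101.99$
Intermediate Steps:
$Y{\left(q \right)} = 3 - 4 q$ ($Y{\left(q \right)} = q \left(-4\right) + 3 = - 4 q + 3 = 3 - 4 q$)
$C{\left(f \right)} = 3 - 6 f \left(7 + 4 f\right)$ ($C{\left(f \right)} = 3 - 6 f \left(3 - 4 \left(-1 - f\right)\right) = 3 - 6 f \left(3 + \left(4 + 4 f\right)\right) = 3 - 6 f \left(7 + 4 f\right)$)
$C{\left(0 \right)} + \sqrt{0 + 8} \cdot 35 = \left(3 - 0 - 24 \cdot 0^{2}\right) + \sqrt{0 + 8} \cdot 35 = \left(3 + 0 - 0\right) + \sqrt{8} \cdot 35 = \left(3 + 0 + 0\right) + 2 \sqrt{2} \cdot 35 = 3 + 70 \sqrt{2}$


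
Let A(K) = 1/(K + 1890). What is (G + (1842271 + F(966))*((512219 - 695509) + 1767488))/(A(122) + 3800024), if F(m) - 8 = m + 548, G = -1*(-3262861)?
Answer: 5876924129100500/7645648289 ≈ 7.6866e+5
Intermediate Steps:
G = 3262861
A(K) = 1/(1890 + K)
F(m) = 556 + m (F(m) = 8 + (m + 548) = 8 + (548 + m) = 556 + m)
(G + (1842271 + F(966))*((512219 - 695509) + 1767488))/(A(122) + 3800024) = (3262861 + (1842271 + (556 + 966))*((512219 - 695509) + 1767488))/(1/(1890 + 122) + 3800024) = (3262861 + (1842271 + 1522)*(-183290 + 1767488))/(1/2012 + 3800024) = (3262861 + 1843793*1584198)/(1/2012 + 3800024) = (3262861 + 2920933183014)/(7645648289/2012) = 2920936445875*(2012/7645648289) = 5876924129100500/7645648289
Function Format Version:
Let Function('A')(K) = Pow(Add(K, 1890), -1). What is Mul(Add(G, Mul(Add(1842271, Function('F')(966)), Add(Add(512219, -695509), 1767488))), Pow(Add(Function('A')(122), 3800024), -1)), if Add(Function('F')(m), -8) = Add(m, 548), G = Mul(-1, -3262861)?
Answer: Rational(5876924129100500, 7645648289) ≈ 7.6866e+5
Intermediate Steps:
G = 3262861
Function('A')(K) = Pow(Add(1890, K), -1)
Function('F')(m) = Add(556, m) (Function('F')(m) = Add(8, Add(m, 548)) = Add(8, Add(548, m)) = Add(556, m))
Mul(Add(G, Mul(Add(1842271, Function('F')(966)), Add(Add(512219, -695509), 1767488))), Pow(Add(Function('A')(122), 3800024), -1)) = Mul(Add(3262861, Mul(Add(1842271, Add(556, 966)), Add(Add(512219, -695509), 1767488))), Pow(Add(Pow(Add(1890, 122), -1), 3800024), -1)) = Mul(Add(3262861, Mul(Add(1842271, 1522), Add(-183290, 1767488))), Pow(Add(Pow(2012, -1), 3800024), -1)) = Mul(Add(3262861, Mul(1843793, 1584198)), Pow(Add(Rational(1, 2012), 3800024), -1)) = Mul(Add(3262861, 2920933183014), Pow(Rational(7645648289, 2012), -1)) = Mul(2920936445875, Rational(2012, 7645648289)) = Rational(5876924129100500, 7645648289)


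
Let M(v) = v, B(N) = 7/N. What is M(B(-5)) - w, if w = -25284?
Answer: 126413/5 ≈ 25283.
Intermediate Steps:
M(B(-5)) - w = 7/(-5) - 1*(-25284) = 7*(-1/5) + 25284 = -7/5 + 25284 = 126413/5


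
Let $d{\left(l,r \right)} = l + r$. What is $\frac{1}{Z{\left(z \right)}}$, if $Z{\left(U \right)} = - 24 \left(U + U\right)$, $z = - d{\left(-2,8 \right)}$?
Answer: $\frac{1}{288} \approx 0.0034722$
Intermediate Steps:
$z = -6$ ($z = - (-2 + 8) = \left(-1\right) 6 = -6$)
$Z{\left(U \right)} = - 48 U$ ($Z{\left(U \right)} = - 24 \cdot 2 U = - 48 U$)
$\frac{1}{Z{\left(z \right)}} = \frac{1}{\left(-48\right) \left(-6\right)} = \frac{1}{288}$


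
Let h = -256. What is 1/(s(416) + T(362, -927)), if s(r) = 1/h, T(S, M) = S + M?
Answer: -256/144641 ≈ -0.0017699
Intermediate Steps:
T(S, M) = M + S
s(r) = -1/256 (s(r) = 1/(-256) = -1/256)
1/(s(416) + T(362, -927)) = 1/(-1/256 + (-927 + 362)) = 1/(-1/256 - 565) = 1/(-144641/256) = -256/144641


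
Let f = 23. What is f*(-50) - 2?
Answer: -1152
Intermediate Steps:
f*(-50) - 2 = 23*(-50) - 2 = -1150 - 2 = -1152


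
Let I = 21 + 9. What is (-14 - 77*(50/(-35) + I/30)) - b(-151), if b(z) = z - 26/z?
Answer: 25644/151 ≈ 169.83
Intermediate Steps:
I = 30
(-14 - 77*(50/(-35) + I/30)) - b(-151) = (-14 - 77*(50/(-35) + 30/30)) - (-151 - 26/(-151)) = (-14 - 77*(50*(-1/35) + 30*(1/30))) - (-151 - 26*(-1/151)) = (-14 - 77*(-10/7 + 1)) - (-151 + 26/151) = (-14 - 77*(-3/7)) - 1*(-22775/151) = (-14 + 33) + 22775/151 = 19 + 22775/151 = 25644/151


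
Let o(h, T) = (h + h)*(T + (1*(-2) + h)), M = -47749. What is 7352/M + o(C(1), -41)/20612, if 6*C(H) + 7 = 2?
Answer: -2664919697/17715642984 ≈ -0.15043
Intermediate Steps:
C(H) = -5/6 (C(H) = -7/6 + (1/6)*2 = -7/6 + 1/3 = -5/6)
o(h, T) = 2*h*(-2 + T + h) (o(h, T) = (2*h)*(T + (-2 + h)) = (2*h)*(-2 + T + h) = 2*h*(-2 + T + h))
7352/M + o(C(1), -41)/20612 = 7352/(-47749) + (2*(-5/6)*(-2 - 41 - 5/6))/20612 = 7352*(-1/47749) + (2*(-5/6)*(-263/6))*(1/20612) = -7352/47749 + (1315/18)*(1/20612) = -7352/47749 + 1315/371016 = -2664919697/17715642984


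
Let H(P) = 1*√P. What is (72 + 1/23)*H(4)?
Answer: 3314/23 ≈ 144.09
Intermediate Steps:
H(P) = √P
(72 + 1/23)*H(4) = (72 + 1/23)*√4 = (72 + 1/23)*2 = (1657/23)*2 = 3314/23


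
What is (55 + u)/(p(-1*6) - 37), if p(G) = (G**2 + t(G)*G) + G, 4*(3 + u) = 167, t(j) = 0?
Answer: -375/28 ≈ -13.393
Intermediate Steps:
u = 155/4 (u = -3 + (1/4)*167 = -3 + 167/4 = 155/4 ≈ 38.750)
p(G) = G + G**2 (p(G) = (G**2 + 0*G) + G = (G**2 + 0) + G = G**2 + G = G + G**2)
(55 + u)/(p(-1*6) - 37) = (55 + 155/4)/((-1*6)*(1 - 1*6) - 37) = 375/(4*(-6*(1 - 6) - 37)) = 375/(4*(-6*(-5) - 37)) = 375/(4*(30 - 37)) = (375/4)/(-7) = (375/4)*(-1/7) = -375/28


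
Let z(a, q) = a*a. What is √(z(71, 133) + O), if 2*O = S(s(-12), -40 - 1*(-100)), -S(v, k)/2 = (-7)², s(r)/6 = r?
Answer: 8*√78 ≈ 70.654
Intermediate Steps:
z(a, q) = a²
s(r) = 6*r
S(v, k) = -98 (S(v, k) = -2*(-7)² = -2*49 = -98)
O = -49 (O = (½)*(-98) = -49)
√(z(71, 133) + O) = √(71² - 49) = √(5041 - 49) = √4992 = 8*√78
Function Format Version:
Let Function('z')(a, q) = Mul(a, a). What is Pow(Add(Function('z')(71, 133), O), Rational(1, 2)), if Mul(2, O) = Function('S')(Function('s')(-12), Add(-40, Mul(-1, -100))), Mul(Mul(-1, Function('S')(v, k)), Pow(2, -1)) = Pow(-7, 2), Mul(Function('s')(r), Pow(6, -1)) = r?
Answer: Mul(8, Pow(78, Rational(1, 2))) ≈ 70.654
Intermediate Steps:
Function('z')(a, q) = Pow(a, 2)
Function('s')(r) = Mul(6, r)
Function('S')(v, k) = -98 (Function('S')(v, k) = Mul(-2, Pow(-7, 2)) = Mul(-2, 49) = -98)
O = -49 (O = Mul(Rational(1, 2), -98) = -49)
Pow(Add(Function('z')(71, 133), O), Rational(1, 2)) = Pow(Add(Pow(71, 2), -49), Rational(1, 2)) = Pow(Add(5041, -49), Rational(1, 2)) = Pow(4992, Rational(1, 2)) = Mul(8, Pow(78, Rational(1, 2)))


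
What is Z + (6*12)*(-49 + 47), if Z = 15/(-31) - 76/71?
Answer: -320365/2201 ≈ -145.55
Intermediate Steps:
Z = -3421/2201 (Z = 15*(-1/31) - 76*1/71 = -15/31 - 76/71 = -3421/2201 ≈ -1.5543)
Z + (6*12)*(-49 + 47) = -3421/2201 + (6*12)*(-49 + 47) = -3421/2201 + 72*(-2) = -3421/2201 - 144 = -320365/2201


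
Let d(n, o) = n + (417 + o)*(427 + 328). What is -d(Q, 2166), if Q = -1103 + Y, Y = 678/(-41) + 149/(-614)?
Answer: -49065264387/25174 ≈ -1.9490e+6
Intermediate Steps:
Y = -422401/25174 (Y = 678*(-1/41) + 149*(-1/614) = -678/41 - 149/614 = -422401/25174 ≈ -16.779)
Q = -28189323/25174 (Q = -1103 - 422401/25174 = -28189323/25174 ≈ -1119.8)
d(n, o) = 314835 + n + 755*o (d(n, o) = n + (417 + o)*755 = n + (314835 + 755*o) = 314835 + n + 755*o)
-d(Q, 2166) = -(314835 - 28189323/25174 + 755*2166) = -(314835 - 28189323/25174 + 1635330) = -1*49065264387/25174 = -49065264387/25174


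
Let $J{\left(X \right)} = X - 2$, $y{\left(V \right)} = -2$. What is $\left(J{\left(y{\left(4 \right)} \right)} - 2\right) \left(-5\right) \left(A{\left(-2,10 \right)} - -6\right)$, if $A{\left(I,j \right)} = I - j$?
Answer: $-180$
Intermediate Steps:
$J{\left(X \right)} = -2 + X$
$\left(J{\left(y{\left(4 \right)} \right)} - 2\right) \left(-5\right) \left(A{\left(-2,10 \right)} - -6\right) = \left(\left(-2 - 2\right) - 2\right) \left(-5\right) \left(\left(-2 - 10\right) - -6\right) = \left(-4 - 2\right) \left(-5\right) \left(\left(-2 - 10\right) + 6\right) = \left(-6\right) \left(-5\right) \left(-12 + 6\right) = 30 \left(-6\right) = -180$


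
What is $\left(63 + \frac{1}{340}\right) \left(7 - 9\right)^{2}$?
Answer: $\frac{21421}{85} \approx 252.01$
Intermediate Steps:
$\left(63 + \frac{1}{340}\right) \left(7 - 9\right)^{2} = \left(63 + \frac{1}{340}\right) \left(-2\right)^{2} = \frac{21421}{340} \cdot 4 = \frac{21421}{85}$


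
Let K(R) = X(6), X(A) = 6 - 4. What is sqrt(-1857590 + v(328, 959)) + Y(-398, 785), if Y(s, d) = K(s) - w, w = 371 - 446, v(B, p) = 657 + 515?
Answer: 77 + I*sqrt(1856418) ≈ 77.0 + 1362.5*I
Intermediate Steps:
v(B, p) = 1172
w = -75
X(A) = 2
K(R) = 2
Y(s, d) = 77 (Y(s, d) = 2 - 1*(-75) = 2 + 75 = 77)
sqrt(-1857590 + v(328, 959)) + Y(-398, 785) = sqrt(-1857590 + 1172) + 77 = sqrt(-1856418) + 77 = I*sqrt(1856418) + 77 = 77 + I*sqrt(1856418)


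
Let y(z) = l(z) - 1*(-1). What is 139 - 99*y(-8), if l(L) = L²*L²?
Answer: -405464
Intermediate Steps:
l(L) = L⁴
y(z) = 1 + z⁴ (y(z) = z⁴ - 1*(-1) = z⁴ + 1 = 1 + z⁴)
139 - 99*y(-8) = 139 - 99*(1 + (-8)⁴) = 139 - 99*(1 + 4096) = 139 - 99*4097 = 139 - 405603 = -405464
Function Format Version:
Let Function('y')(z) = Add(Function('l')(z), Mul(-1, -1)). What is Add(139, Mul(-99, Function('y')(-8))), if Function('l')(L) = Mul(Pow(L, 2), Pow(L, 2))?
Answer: -405464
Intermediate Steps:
Function('l')(L) = Pow(L, 4)
Function('y')(z) = Add(1, Pow(z, 4)) (Function('y')(z) = Add(Pow(z, 4), Mul(-1, -1)) = Add(Pow(z, 4), 1) = Add(1, Pow(z, 4)))
Add(139, Mul(-99, Function('y')(-8))) = Add(139, Mul(-99, Add(1, Pow(-8, 4)))) = Add(139, Mul(-99, Add(1, 4096))) = Add(139, Mul(-99, 4097)) = Add(139, -405603) = -405464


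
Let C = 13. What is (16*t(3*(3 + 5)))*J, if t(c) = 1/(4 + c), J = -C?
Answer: -52/7 ≈ -7.4286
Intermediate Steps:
J = -13 (J = -1*13 = -13)
(16*t(3*(3 + 5)))*J = (16/(4 + 3*(3 + 5)))*(-13) = (16/(4 + 3*8))*(-13) = (16/(4 + 24))*(-13) = (16/28)*(-13) = (16*(1/28))*(-13) = (4/7)*(-13) = -52/7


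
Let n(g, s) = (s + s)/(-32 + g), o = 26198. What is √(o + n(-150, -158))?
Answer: 4*√13560001/91 ≈ 161.86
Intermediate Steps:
n(g, s) = 2*s/(-32 + g) (n(g, s) = (2*s)/(-32 + g) = 2*s/(-32 + g))
√(o + n(-150, -158)) = √(26198 + 2*(-158)/(-32 - 150)) = √(26198 + 2*(-158)/(-182)) = √(26198 + 2*(-158)*(-1/182)) = √(26198 + 158/91) = √(2384176/91) = 4*√13560001/91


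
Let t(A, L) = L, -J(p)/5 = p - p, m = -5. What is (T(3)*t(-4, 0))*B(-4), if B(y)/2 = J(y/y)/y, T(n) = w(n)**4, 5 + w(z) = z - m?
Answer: 0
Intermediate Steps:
w(z) = z (w(z) = -5 + (z - 1*(-5)) = -5 + (z + 5) = -5 + (5 + z) = z)
T(n) = n**4
J(p) = 0 (J(p) = -5*(p - p) = -5*0 = 0)
B(y) = 0 (B(y) = 2*(0/y) = 2*0 = 0)
(T(3)*t(-4, 0))*B(-4) = (3**4*0)*0 = (81*0)*0 = 0*0 = 0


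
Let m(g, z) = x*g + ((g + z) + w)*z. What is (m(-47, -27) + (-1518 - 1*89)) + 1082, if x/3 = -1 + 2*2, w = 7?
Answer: 861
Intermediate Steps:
x = 9 (x = 3*(-1 + 2*2) = 3*(-1 + 4) = 3*3 = 9)
m(g, z) = 9*g + z*(7 + g + z) (m(g, z) = 9*g + ((g + z) + 7)*z = 9*g + (7 + g + z)*z = 9*g + z*(7 + g + z))
(m(-47, -27) + (-1518 - 1*89)) + 1082 = (((-27)² + 7*(-27) + 9*(-47) - 47*(-27)) + (-1518 - 1*89)) + 1082 = ((729 - 189 - 423 + 1269) + (-1518 - 89)) + 1082 = (1386 - 1607) + 1082 = -221 + 1082 = 861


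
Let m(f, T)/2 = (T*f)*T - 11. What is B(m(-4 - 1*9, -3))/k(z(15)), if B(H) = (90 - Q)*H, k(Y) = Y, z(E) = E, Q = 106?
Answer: 4096/15 ≈ 273.07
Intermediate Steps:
m(f, T) = -22 + 2*f*T² (m(f, T) = 2*((T*f)*T - 11) = 2*(f*T² - 11) = 2*(-11 + f*T²) = -22 + 2*f*T²)
B(H) = -16*H (B(H) = (90 - 1*106)*H = (90 - 106)*H = -16*H)
B(m(-4 - 1*9, -3))/k(z(15)) = -16*(-22 + 2*(-4 - 1*9)*(-3)²)/15 = -16*(-22 + 2*(-4 - 9)*9)*(1/15) = -16*(-22 + 2*(-13)*9)*(1/15) = -16*(-22 - 234)*(1/15) = -16*(-256)*(1/15) = 4096*(1/15) = 4096/15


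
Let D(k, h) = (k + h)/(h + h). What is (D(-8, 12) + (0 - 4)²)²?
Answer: 9409/36 ≈ 261.36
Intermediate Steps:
D(k, h) = (h + k)/(2*h) (D(k, h) = (h + k)/((2*h)) = (h + k)*(1/(2*h)) = (h + k)/(2*h))
(D(-8, 12) + (0 - 4)²)² = ((½)*(12 - 8)/12 + (0 - 4)²)² = ((½)*(1/12)*4 + (-4)²)² = (⅙ + 16)² = (97/6)² = 9409/36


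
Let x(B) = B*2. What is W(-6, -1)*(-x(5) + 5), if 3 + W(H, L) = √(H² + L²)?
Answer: 15 - 5*√37 ≈ -15.414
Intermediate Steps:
x(B) = 2*B
W(H, L) = -3 + √(H² + L²)
W(-6, -1)*(-x(5) + 5) = (-3 + √((-6)² + (-1)²))*(-2*5 + 5) = (-3 + √(36 + 1))*(-1*10 + 5) = (-3 + √37)*(-10 + 5) = (-3 + √37)*(-5) = 15 - 5*√37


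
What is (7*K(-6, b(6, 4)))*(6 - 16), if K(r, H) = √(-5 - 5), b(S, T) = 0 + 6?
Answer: -70*I*√10 ≈ -221.36*I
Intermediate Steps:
b(S, T) = 6
K(r, H) = I*√10 (K(r, H) = √(-10) = I*√10)
(7*K(-6, b(6, 4)))*(6 - 16) = (7*(I*√10))*(6 - 16) = (7*I*√10)*(-10) = -70*I*√10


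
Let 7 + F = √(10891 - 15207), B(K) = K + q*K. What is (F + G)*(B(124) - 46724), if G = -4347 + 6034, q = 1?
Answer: -78079680 - 92952*I*√1079 ≈ -7.808e+7 - 3.0533e+6*I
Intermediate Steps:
B(K) = 2*K (B(K) = K + 1*K = K + K = 2*K)
G = 1687
F = -7 + 2*I*√1079 (F = -7 + √(10891 - 15207) = -7 + √(-4316) = -7 + 2*I*√1079 ≈ -7.0 + 65.696*I)
(F + G)*(B(124) - 46724) = ((-7 + 2*I*√1079) + 1687)*(2*124 - 46724) = (1680 + 2*I*√1079)*(248 - 46724) = (1680 + 2*I*√1079)*(-46476) = -78079680 - 92952*I*√1079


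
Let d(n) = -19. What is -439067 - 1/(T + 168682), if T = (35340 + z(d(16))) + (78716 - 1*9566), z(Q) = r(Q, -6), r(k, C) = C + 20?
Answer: -119946957463/273186 ≈ -4.3907e+5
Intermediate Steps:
r(k, C) = 20 + C
z(Q) = 14 (z(Q) = 20 - 6 = 14)
T = 104504 (T = (35340 + 14) + (78716 - 1*9566) = 35354 + (78716 - 9566) = 35354 + 69150 = 104504)
-439067 - 1/(T + 168682) = -439067 - 1/(104504 + 168682) = -439067 - 1/273186 = -119946957463/273186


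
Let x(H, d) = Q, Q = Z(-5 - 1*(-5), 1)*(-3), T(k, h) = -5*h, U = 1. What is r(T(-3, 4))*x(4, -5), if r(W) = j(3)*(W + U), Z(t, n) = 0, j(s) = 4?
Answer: 0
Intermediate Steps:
r(W) = 4 + 4*W (r(W) = 4*(W + 1) = 4*(1 + W) = 4 + 4*W)
Q = 0 (Q = 0*(-3) = 0)
x(H, d) = 0
r(T(-3, 4))*x(4, -5) = (4 + 4*(-5*4))*0 = (4 + 4*(-20))*0 = (4 - 80)*0 = -76*0 = 0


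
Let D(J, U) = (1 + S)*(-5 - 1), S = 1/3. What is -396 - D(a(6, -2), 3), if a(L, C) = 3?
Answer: -388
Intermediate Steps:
S = ⅓ ≈ 0.33333
D(J, U) = -8 (D(J, U) = (1 + ⅓)*(-5 - 1) = (4/3)*(-6) = -8)
-396 - D(a(6, -2), 3) = -396 - 1*(-8) = -396 + 8 = -388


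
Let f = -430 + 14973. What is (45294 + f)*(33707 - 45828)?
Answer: -725284277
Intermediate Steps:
f = 14543
(45294 + f)*(33707 - 45828) = (45294 + 14543)*(33707 - 45828) = 59837*(-12121) = -725284277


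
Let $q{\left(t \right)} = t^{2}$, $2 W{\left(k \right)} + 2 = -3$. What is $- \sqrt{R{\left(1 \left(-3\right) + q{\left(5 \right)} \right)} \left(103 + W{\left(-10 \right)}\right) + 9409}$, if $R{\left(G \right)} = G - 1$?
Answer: $- \frac{\sqrt{46078}}{2} \approx -107.33$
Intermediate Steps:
$W{\left(k \right)} = - \frac{5}{2}$ ($W{\left(k \right)} = -1 + \frac{1}{2} \left(-3\right) = -1 - \frac{3}{2} = - \frac{5}{2}$)
$R{\left(G \right)} = -1 + G$
$- \sqrt{R{\left(1 \left(-3\right) + q{\left(5 \right)} \right)} \left(103 + W{\left(-10 \right)}\right) + 9409} = - \sqrt{\left(-1 + \left(1 \left(-3\right) + 5^{2}\right)\right) \left(103 - \frac{5}{2}\right) + 9409} = - \sqrt{\left(-1 + \left(-3 + 25\right)\right) \frac{201}{2} + 9409} = - \sqrt{\left(-1 + 22\right) \frac{201}{2} + 9409} = - \sqrt{21 \cdot \frac{201}{2} + 9409} = - \sqrt{\frac{4221}{2} + 9409} = - \sqrt{\frac{23039}{2}} = - \frac{\sqrt{46078}}{2}$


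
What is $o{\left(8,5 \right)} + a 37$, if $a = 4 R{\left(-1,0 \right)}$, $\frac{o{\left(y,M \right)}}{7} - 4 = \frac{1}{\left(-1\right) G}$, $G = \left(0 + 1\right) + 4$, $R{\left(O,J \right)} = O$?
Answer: $- \frac{607}{5} \approx -121.4$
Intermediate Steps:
$G = 5$ ($G = 1 + 4 = 5$)
$o{\left(y,M \right)} = \frac{133}{5}$ ($o{\left(y,M \right)} = 28 + \frac{7}{\left(-1\right) 5} = 28 + \frac{7}{-5} = 28 + 7 \left(- \frac{1}{5}\right) = 28 - \frac{7}{5} = \frac{133}{5}$)
$a = -4$ ($a = 4 \left(-1\right) = -4$)
$o{\left(8,5 \right)} + a 37 = \frac{133}{5} - 148 = - \frac{607}{5}$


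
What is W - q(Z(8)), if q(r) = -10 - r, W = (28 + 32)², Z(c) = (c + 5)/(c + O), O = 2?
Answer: 36113/10 ≈ 3611.3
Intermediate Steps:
Z(c) = (5 + c)/(2 + c) (Z(c) = (c + 5)/(c + 2) = (5 + c)/(2 + c))
W = 3600 (W = 60² = 3600)
W - q(Z(8)) = 3600 - (-10 - (5 + 8)/(2 + 8)) = 3600 - (-10 - 13/10) = 3600 - 1*(-113/10) = 3600 + 113/10 = 36113/10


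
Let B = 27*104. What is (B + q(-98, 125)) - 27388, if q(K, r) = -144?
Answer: -24724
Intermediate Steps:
B = 2808
(B + q(-98, 125)) - 27388 = (2808 - 144) - 27388 = 2664 - 27388 = -24724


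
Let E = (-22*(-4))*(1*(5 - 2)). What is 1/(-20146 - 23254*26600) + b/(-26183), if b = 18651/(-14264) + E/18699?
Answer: 16594271878381663/335922614627166280000 ≈ 4.9399e-5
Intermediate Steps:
E = 264 (E = 88*(1*3) = 88*3 = 264)
b = -114996451/88907512 (b = 18651/(-14264) + 264/18699 = 18651*(-1/14264) + 264*(1/18699) = -18651/14264 + 88/6233 = -114996451/88907512 ≈ -1.2934)
1/(-20146 - 23254*26600) + b/(-26183) = 1/(-20146 - 23254*26600) - 114996451/88907512/(-26183) = (1/26600)/(-43400) - 114996451/88907512*(-1/26183) = -1/43400*1/26600 + 114996451/2327865386696 = -1/1154440000 + 114996451/2327865386696 = 16594271878381663/335922614627166280000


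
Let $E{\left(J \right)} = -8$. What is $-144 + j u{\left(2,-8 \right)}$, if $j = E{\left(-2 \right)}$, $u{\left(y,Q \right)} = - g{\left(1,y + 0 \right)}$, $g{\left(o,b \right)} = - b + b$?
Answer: $-144$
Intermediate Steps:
$g{\left(o,b \right)} = 0$
$u{\left(y,Q \right)} = 0$ ($u{\left(y,Q \right)} = \left(-1\right) 0 = 0$)
$j = -8$
$-144 + j u{\left(2,-8 \right)} = -144 - 0 = -144 + 0 = -144$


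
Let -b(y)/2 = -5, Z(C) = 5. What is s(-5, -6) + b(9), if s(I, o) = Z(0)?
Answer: 15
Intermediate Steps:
s(I, o) = 5
b(y) = 10 (b(y) = -2*(-5) = 10)
s(-5, -6) + b(9) = 5 + 10 = 15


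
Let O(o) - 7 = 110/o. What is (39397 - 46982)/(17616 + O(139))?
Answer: -1054315/2449707 ≈ -0.43038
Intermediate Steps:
O(o) = 7 + 110/o
(39397 - 46982)/(17616 + O(139)) = (39397 - 46982)/(17616 + (7 + 110/139)) = -7585/(17616 + (7 + 110*(1/139))) = -7585/(17616 + (7 + 110/139)) = -7585/(17616 + 1083/139) = -7585/2449707/139 = -7585*139/2449707 = -1054315/2449707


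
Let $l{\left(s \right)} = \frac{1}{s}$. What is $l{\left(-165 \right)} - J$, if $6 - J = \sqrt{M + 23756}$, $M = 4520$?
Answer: $- \frac{991}{165} + 2 \sqrt{7069} \approx 162.15$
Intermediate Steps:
$J = 6 - 2 \sqrt{7069}$ ($J = 6 - \sqrt{4520 + 23756} = 6 - \sqrt{28276} = 6 - 2 \sqrt{7069} \approx -162.15$)
$l{\left(-165 \right)} - J = \frac{1}{-165} - \left(6 - 2 \sqrt{7069}\right) = - \frac{1}{165} - \left(6 - 2 \sqrt{7069}\right) = - \frac{991}{165} + 2 \sqrt{7069}$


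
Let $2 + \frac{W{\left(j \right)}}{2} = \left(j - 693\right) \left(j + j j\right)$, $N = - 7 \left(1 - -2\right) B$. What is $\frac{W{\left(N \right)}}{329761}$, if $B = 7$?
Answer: $- \frac{36056164}{329761} \approx -109.34$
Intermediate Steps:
$N = -147$ ($N = - 7 \left(1 - -2\right) 7 = - 7 \left(1 + 2\right) 7 = \left(-7\right) 3 \cdot 7 = \left(-21\right) 7 = -147$)
$W{\left(j \right)} = -4 + 2 \left(-693 + j\right) \left(j + j^{2}\right)$ ($W{\left(j \right)} = -4 + 2 \left(j - 693\right) \left(j + j j\right) = -4 + 2 \left(-693 + j\right) \left(j + j^{2}\right)$)
$\frac{W{\left(N \right)}}{329761} = \frac{-4 - -203742 - 1384 \left(-147\right)^{2} + 2 \left(-147\right)^{3}}{329761} = \left(-4 + 203742 - 29906856 + 2 \left(-3176523\right)\right) \frac{1}{329761} = \left(-4 + 203742 - 29906856 - 6353046\right) \frac{1}{329761} = \left(-36056164\right) \frac{1}{329761} = - \frac{36056164}{329761}$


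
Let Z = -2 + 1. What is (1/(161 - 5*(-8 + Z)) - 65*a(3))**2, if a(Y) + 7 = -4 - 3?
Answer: 35141626521/42436 ≈ 8.2811e+5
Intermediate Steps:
Z = -1
a(Y) = -14 (a(Y) = -7 + (-4 - 3) = -7 - 7 = -14)
(1/(161 - 5*(-8 + Z)) - 65*a(3))**2 = (1/(161 - 5*(-8 - 1)) - 65*(-14))**2 = (1/(161 - 5*(-9)) + 910)**2 = (1/(161 + 45) + 910)**2 = (1/206 + 910)**2 = (187461/206)**2 = 35141626521/42436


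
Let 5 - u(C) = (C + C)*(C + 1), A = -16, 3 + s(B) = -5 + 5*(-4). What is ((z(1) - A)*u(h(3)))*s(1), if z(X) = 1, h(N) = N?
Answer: 9044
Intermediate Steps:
s(B) = -28 (s(B) = -3 + (-5 + 5*(-4)) = -3 + (-5 - 20) = -3 - 25 = -28)
u(C) = 5 - 2*C*(1 + C) (u(C) = 5 - (C + C)*(C + 1) = 5 - 2*C*(1 + C))
((z(1) - A)*u(h(3)))*s(1) = ((1 - 1*(-16))*(5 - 2*3 - 2*3**2))*(-28) = ((1 + 16)*(5 - 6 - 2*9))*(-28) = (17*(5 - 6 - 18))*(-28) = (17*(-19))*(-28) = -323*(-28) = 9044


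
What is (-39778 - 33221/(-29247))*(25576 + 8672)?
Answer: -13280848636120/9749 ≈ -1.3623e+9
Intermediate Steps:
(-39778 - 33221/(-29247))*(25576 + 8672) = (-39778 - 33221*(-1/29247))*34248 = (-39778 + 33221/29247)*34248 = -1163353945/29247*34248 = -13280848636120/9749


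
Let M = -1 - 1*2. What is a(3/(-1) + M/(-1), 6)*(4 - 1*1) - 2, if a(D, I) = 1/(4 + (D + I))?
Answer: -17/10 ≈ -1.7000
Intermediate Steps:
M = -3 (M = -1 - 2 = -3)
a(D, I) = 1/(4 + D + I)
a(3/(-1) + M/(-1), 6)*(4 - 1*1) - 2 = (4 - 1*1)/(4 + (3/(-1) - 3/(-1)) + 6) - 2 = (4 - 1)/(4 + (3*(-1) - 3*(-1)) + 6) - 2 = 3/(4 + (-3 + 3) + 6) - 2 = 3/(4 + 0 + 6) - 2 = 3/10 - 2 = -17/10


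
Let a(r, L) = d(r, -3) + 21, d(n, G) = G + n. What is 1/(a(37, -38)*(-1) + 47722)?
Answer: 1/47667 ≈ 2.0979e-5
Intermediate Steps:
a(r, L) = 18 + r (a(r, L) = (-3 + r) + 21 = 18 + r)
1/(a(37, -38)*(-1) + 47722) = 1/((18 + 37)*(-1) + 47722) = 1/(55*(-1) + 47722) = 1/(-55 + 47722) = 1/47667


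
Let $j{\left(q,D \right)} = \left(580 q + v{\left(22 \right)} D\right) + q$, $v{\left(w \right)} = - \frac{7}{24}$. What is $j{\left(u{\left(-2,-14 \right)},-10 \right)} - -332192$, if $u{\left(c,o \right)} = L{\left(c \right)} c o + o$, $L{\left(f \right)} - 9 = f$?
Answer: $\frac{5255243}{12} \approx 4.3794 \cdot 10^{5}$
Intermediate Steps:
$v{\left(w \right)} = - \frac{7}{24}$ ($v{\left(w \right)} = \left(-7\right) \frac{1}{24} = - \frac{7}{24}$)
$L{\left(f \right)} = 9 + f$
$u{\left(c,o \right)} = o + c o \left(9 + c\right)$ ($u{\left(c,o \right)} = \left(9 + c\right) c o + o = c \left(9 + c\right) o + o = c o \left(9 + c\right) + o = o + c o \left(9 + c\right)$)
$j{\left(q,D \right)} = 581 q - \frac{7 D}{24}$ ($j{\left(q,D \right)} = \left(580 q - \frac{7 D}{24}\right) + q = 581 q - \frac{7 D}{24}$)
$j{\left(u{\left(-2,-14 \right)},-10 \right)} - -332192 = \left(581 \left(- 14 \left(1 - 2 \left(9 - 2\right)\right)\right) - - \frac{35}{12}\right) - -332192 = \left(581 \left(- 14 \left(1 - 14\right)\right) + \frac{35}{12}\right) + 332192 = \left(581 \left(\left(-14\right) \left(-13\right)\right) + \frac{35}{12}\right) + 332192 = \left(581 \cdot 182 + \frac{35}{12}\right) + 332192 = \left(105742 + \frac{35}{12}\right) + 332192 = \frac{1268939}{12} + 332192 = \frac{5255243}{12}$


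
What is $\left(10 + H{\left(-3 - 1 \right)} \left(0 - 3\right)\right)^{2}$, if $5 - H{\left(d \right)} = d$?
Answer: $289$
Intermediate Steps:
$H{\left(d \right)} = 5 - d$
$\left(10 + H{\left(-3 - 1 \right)} \left(0 - 3\right)\right)^{2} = \left(10 + \left(5 - \left(-3 - 1\right)\right) \left(0 - 3\right)\right)^{2} = \left(10 + \left(5 - -4\right) \left(-3\right)\right)^{2} = \left(10 + \left(5 + 4\right) \left(-3\right)\right)^{2} = \left(10 + 9 \left(-3\right)\right)^{2} = \left(10 - 27\right)^{2} = \left(-17\right)^{2} = 289$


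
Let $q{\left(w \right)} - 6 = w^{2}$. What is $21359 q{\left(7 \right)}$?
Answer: $1174745$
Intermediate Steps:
$q{\left(w \right)} = 6 + w^{2}$
$21359 q{\left(7 \right)} = 21359 \left(6 + 7^{2}\right) = 21359 \left(6 + 49\right) = 21359 \cdot 55 = 1174745$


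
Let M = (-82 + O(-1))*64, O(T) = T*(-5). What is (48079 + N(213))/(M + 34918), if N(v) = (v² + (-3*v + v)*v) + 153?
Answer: 2863/29990 ≈ 0.095465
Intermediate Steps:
O(T) = -5*T
N(v) = 153 - v² (N(v) = (v² + (-2*v)*v) + 153 = (v² - 2*v²) + 153 = -v² + 153 = 153 - v²)
M = -4928 (M = (-82 - 5*(-1))*64 = (-82 + 5)*64 = -77*64 = -4928)
(48079 + N(213))/(M + 34918) = (48079 + (153 - 1*213²))/(-4928 + 34918) = (48079 + (153 - 1*45369))/29990 = (48079 + (153 - 45369))*(1/29990) = (48079 - 45216)*(1/29990) = 2863*(1/29990) = 2863/29990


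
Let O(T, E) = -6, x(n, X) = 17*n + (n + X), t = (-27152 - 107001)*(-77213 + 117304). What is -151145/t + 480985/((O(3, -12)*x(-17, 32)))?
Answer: 2586895304526535/8841971105412 ≈ 292.57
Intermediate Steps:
t = -5378327923 (t = -134153*40091 = -5378327923)
x(n, X) = X + 18*n (x(n, X) = 17*n + (X + n) = X + 18*n)
-151145/t + 480985/((O(3, -12)*x(-17, 32))) = -151145/(-5378327923) + 480985/((-6*(32 + 18*(-17)))) = -151145*(-1/5378327923) + 480985/((-6*(32 - 306))) = 151145/5378327923 + 480985/((-6*(-274))) = 151145/5378327923 + 480985/1644 = 2586895304526535/8841971105412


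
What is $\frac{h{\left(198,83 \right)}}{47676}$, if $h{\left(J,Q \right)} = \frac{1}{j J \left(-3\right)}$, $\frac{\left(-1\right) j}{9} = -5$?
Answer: $- \frac{1}{1274379480} \approx -7.847 \cdot 10^{-10}$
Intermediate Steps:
$j = 45$ ($j = \left(-9\right) \left(-5\right) = 45$)
$h{\left(J,Q \right)} = - \frac{1}{135 J}$ ($h{\left(J,Q \right)} = \frac{1}{45 J \left(-3\right)} = \frac{1}{\left(-135\right) J} = - \frac{1}{135 J}$)
$\frac{h{\left(198,83 \right)}}{47676} = \frac{\left(- \frac{1}{135}\right) \frac{1}{198}}{47676} = \left(- \frac{1}{135}\right) \frac{1}{198} \cdot \frac{1}{47676} = \left(- \frac{1}{26730}\right) \frac{1}{47676} = - \frac{1}{1274379480}$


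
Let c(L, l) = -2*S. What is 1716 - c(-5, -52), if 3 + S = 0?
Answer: 1710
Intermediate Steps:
S = -3 (S = -3 + 0 = -3)
c(L, l) = 6 (c(L, l) = -2*(-3) = 6)
1716 - c(-5, -52) = 1716 - 1*6 = 1716 - 6 = 1710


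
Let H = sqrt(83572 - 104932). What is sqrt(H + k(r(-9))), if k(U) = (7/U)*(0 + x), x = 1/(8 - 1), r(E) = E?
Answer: sqrt(-1 + 36*I*sqrt(1335))/3 ≈ 8.5452 + 8.5517*I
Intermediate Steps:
H = 4*I*sqrt(1335) (H = sqrt(-21360) = 4*I*sqrt(1335) ≈ 146.15*I)
x = 1/7 ≈ 0.14286
k(U) = 1/U (k(U) = (7/U)*(0 + 1/7) = (7/U)*(1/7) = 1/U)
sqrt(H + k(r(-9))) = sqrt(4*I*sqrt(1335) + 1/(-9)) = sqrt(4*I*sqrt(1335) - 1/9) = sqrt(-1/9 + 4*I*sqrt(1335))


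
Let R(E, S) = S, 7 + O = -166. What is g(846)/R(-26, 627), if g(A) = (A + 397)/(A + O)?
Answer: 113/38361 ≈ 0.0029457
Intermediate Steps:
O = -173 (O = -7 - 166 = -173)
g(A) = (397 + A)/(-173 + A) (g(A) = (A + 397)/(A - 173) = (397 + A)/(-173 + A))
g(846)/R(-26, 627) = ((397 + 846)/(-173 + 846))/627 = (1243/673)*(1/627) = 113/38361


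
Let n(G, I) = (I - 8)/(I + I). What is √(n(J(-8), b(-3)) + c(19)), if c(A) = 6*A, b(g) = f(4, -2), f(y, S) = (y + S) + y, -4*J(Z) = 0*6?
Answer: √4098/6 ≈ 10.669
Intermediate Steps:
J(Z) = 0 (J(Z) = -0*6 = -¼*0 = 0)
f(y, S) = S + 2*y (f(y, S) = (S + y) + y = S + 2*y)
b(g) = 6 (b(g) = -2 + 2*4 = -2 + 8 = 6)
n(G, I) = (-8 + I)/(2*I) (n(G, I) = (-8 + I)/((2*I)) = (-8 + I)*(1/(2*I)) = (-8 + I)/(2*I))
√(n(J(-8), b(-3)) + c(19)) = √((½)*(-8 + 6)/6 + 6*19) = √((½)*(⅙)*(-2) + 114) = √(-⅙ + 114) = √(683/6) = √4098/6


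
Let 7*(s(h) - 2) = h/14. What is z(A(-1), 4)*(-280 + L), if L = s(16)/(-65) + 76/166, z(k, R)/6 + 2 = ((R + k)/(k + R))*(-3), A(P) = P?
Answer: 443443008/52871 ≈ 8387.3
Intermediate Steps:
s(h) = 2 + h/98 (s(h) = 2 + (h/14)/7 = 2 + h/98)
z(k, R) = -30 (z(k, R) = -12 + 6*(((R + k)/(k + R))*(-3)) = -12 + 6*(((R + k)/(R + k))*(-3)) = -12 + 6*(1*(-3)) = -12 + 6*(-3) = -12 - 18 = -30)
L = 112232/264355 (L = (2 + (1/98)*16)/(-65) + 76/166 = (2 + 8/49)*(-1/65) + 76*(1/166) = (106/49)*(-1/65) + 38/83 = -106/3185 + 38/83 = 112232/264355 ≈ 0.42455)
z(A(-1), 4)*(-280 + L) = -30*(-280 + 112232/264355) = -30*(-73907168/264355) = 443443008/52871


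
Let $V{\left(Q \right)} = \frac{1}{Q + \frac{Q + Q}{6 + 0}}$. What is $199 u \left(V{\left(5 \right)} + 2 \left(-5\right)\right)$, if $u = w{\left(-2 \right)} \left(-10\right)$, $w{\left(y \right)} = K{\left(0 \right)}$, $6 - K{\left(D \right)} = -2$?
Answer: $156812$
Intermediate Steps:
$K{\left(D \right)} = 8$ ($K{\left(D \right)} = 6 - -2 = 6 + 2 = 8$)
$V{\left(Q \right)} = \frac{3}{4 Q}$ ($V{\left(Q \right)} = \frac{1}{Q + \frac{2 Q}{6}} = \frac{1}{Q + 2 Q \frac{1}{6}} = \frac{1}{Q + \frac{Q}{3}} = \frac{1}{\frac{4}{3} Q} = \frac{3}{4 Q}$)
$w{\left(y \right)} = 8$
$u = -80$ ($u = 8 \left(-10\right) = -80$)
$199 u \left(V{\left(5 \right)} + 2 \left(-5\right)\right) = 199 \left(-80\right) \left(\frac{3}{4 \cdot 5} + 2 \left(-5\right)\right) = - 15920 \left(\frac{3}{4} \cdot \frac{1}{5} - 10\right) = - 15920 \left(\frac{3}{20} - 10\right) = \left(-15920\right) \left(- \frac{197}{20}\right) = 156812$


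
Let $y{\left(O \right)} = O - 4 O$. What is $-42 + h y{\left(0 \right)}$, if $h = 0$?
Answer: $-42$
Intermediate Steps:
$y{\left(O \right)} = - 3 O$
$-42 + h y{\left(0 \right)} = -42 + 0 \left(\left(-3\right) 0\right) = -42 + 0 \cdot 0 = -42 + 0 = -42$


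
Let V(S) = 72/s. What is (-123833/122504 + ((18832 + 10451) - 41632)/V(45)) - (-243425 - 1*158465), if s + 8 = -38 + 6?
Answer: 450661088023/1102536 ≈ 4.0875e+5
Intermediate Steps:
s = -40 (s = -8 + (-38 + 6) = -8 - 32 = -40)
V(S) = -9/5 (V(S) = 72/(-40) = 72*(-1/40) = -9/5)
(-123833/122504 + ((18832 + 10451) - 41632)/V(45)) - (-243425 - 1*158465) = (-123833/122504 + ((18832 + 10451) - 41632)/(-9/5)) - (-243425 - 1*158465) = (-123833*1/122504 + (29283 - 41632)*(-5/9)) - (-243425 - 158465) = (-123833/122504 - 12349*(-5/9)) - 1*(-401890) = (-123833/122504 + 61745/9) + 401890 = 7562894983/1102536 + 401890 = 450661088023/1102536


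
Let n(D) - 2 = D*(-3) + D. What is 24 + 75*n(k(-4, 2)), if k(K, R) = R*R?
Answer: -426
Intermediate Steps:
k(K, R) = R²
n(D) = 2 - 2*D (n(D) = 2 + (D*(-3) + D) = 2 + (-3*D + D) = 2 - 2*D)
24 + 75*n(k(-4, 2)) = 24 + 75*(2 - 2*2²) = 24 + 75*(2 - 2*4) = 24 + 75*(2 - 8) = 24 + 75*(-6) = 24 - 450 = -426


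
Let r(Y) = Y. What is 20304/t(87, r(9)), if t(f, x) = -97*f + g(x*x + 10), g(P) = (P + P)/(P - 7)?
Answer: -121824/50621 ≈ -2.4066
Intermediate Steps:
g(P) = 2*P/(-7 + P) (g(P) = (2*P)/(-7 + P) = 2*P/(-7 + P))
t(f, x) = -97*f + 2*(10 + x²)/(3 + x²) (t(f, x) = -97*f + 2*(x*x + 10)/(-7 + (x*x + 10)) = -97*f + 2*(x² + 10)/(-7 + (x² + 10)) = -97*f + 2*(10 + x²)/(-7 + (10 + x²)) = -97*f + 2*(10 + x²)/(3 + x²))
20304/t(87, r(9)) = 20304/(((20 + 2*9² - 97*87*(3 + 9²))/(3 + 9²))) = 20304/(((20 + 2*81 - 97*87*(3 + 81))/(3 + 81))) = 20304/(((20 + 162 - 97*87*84)/84)) = 20304/(((20 + 162 - 708876)/84)) = 20304/(((1/84)*(-708694))) = 20304/(-50621/6) = 20304*(-6/50621) = -121824/50621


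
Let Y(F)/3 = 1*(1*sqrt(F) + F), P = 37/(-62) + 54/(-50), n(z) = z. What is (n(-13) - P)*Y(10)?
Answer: -52653/155 - 52653*sqrt(10)/1550 ≈ -447.12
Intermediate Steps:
P = -2599/1550 (P = 37*(-1/62) + 54*(-1/50) = -37/62 - 27/25 = -2599/1550 ≈ -1.6768)
Y(F) = 3*F + 3*sqrt(F) (Y(F) = 3*(1*(1*sqrt(F) + F)) = 3*(1*(sqrt(F) + F)) = 3*(1*(F + sqrt(F))) = 3*(F + sqrt(F)) = 3*F + 3*sqrt(F))
(n(-13) - P)*Y(10) = (-13 - 1*(-2599/1550))*(3*10 + 3*sqrt(10)) = (-13 + 2599/1550)*(30 + 3*sqrt(10)) = -17551*(30 + 3*sqrt(10))/1550 = -52653/155 - 52653*sqrt(10)/1550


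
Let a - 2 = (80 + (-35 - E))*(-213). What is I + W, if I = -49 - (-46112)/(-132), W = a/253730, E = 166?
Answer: -60626005/152238 ≈ -398.23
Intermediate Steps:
a = 25775 (a = 2 + (80 + (-35 - 1*166))*(-213) = 2 + (80 + (-35 - 166))*(-213) = 2 + (80 - 201)*(-213) = 2 - 121*(-213) = 2 + 25773 = 25775)
W = 5155/50746 (W = 25775/253730 = 25775*(1/253730) = 5155/50746 ≈ 0.10158)
I = -1195/3 (I = -49 - (-46112)*(-1)/132 = -49 - 352*131/132 = -49 - 1048/3 = -1195/3 ≈ -398.33)
I + W = -1195/3 + 5155/50746 = -60626005/152238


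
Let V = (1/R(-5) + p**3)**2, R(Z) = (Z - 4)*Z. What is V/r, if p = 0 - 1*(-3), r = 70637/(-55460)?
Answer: -16401252352/28607985 ≈ -573.31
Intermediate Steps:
R(Z) = Z*(-4 + Z) (R(Z) = (-4 + Z)*Z = Z*(-4 + Z))
r = -70637/55460 (r = 70637*(-1/55460) = -70637/55460 ≈ -1.2737)
p = 3 (p = 0 + 3 = 3)
V = 1478656/2025 (V = (1/(-5*(-4 - 5)) + 3**3)**2 = (1/(-5*(-9)) + 27)**2 = (1/45 + 27)**2 = (1216/45)**2 = 1478656/2025 ≈ 730.20)
V/r = 1478656/(2025*(-70637/55460)) = (1478656/2025)*(-55460/70637) = -16401252352/28607985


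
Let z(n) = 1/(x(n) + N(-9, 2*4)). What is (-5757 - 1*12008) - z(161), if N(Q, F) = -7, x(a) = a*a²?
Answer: -74138212611/4173274 ≈ -17765.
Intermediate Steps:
x(a) = a³
z(n) = 1/(-7 + n³) (z(n) = 1/(n³ - 7) = 1/(-7 + n³))
(-5757 - 1*12008) - z(161) = (-5757 - 1*12008) - 1/(-7 + 161³) = (-5757 - 12008) - 1/(-7 + 4173281) = -17765 - 1/4173274 = -74138212611/4173274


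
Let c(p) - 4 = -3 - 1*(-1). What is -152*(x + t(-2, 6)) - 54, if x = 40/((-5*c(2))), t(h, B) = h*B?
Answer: 2378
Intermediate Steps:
c(p) = 2 (c(p) = 4 + (-3 - 1*(-1)) = 4 + (-3 + 1) = 4 - 2 = 2)
t(h, B) = B*h
x = -4 (x = 40/((-5*2)) = 40/(-10) = 40*(-1/10) = -4)
-152*(x + t(-2, 6)) - 54 = -152*(-4 + 6*(-2)) - 54 = -152*(-4 - 12) - 54 = -152*(-16) - 54 = 2432 - 54 = 2378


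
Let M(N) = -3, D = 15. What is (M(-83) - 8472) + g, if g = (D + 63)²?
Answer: -2391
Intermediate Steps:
g = 6084 (g = (15 + 63)² = 78² = 6084)
(M(-83) - 8472) + g = (-3 - 8472) + 6084 = -8475 + 6084 = -2391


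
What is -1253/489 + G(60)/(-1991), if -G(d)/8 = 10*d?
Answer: -147523/973599 ≈ -0.15152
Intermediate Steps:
G(d) = -80*d
-1253/489 + G(60)/(-1991) = -1253/489 - 80*60/(-1991) = -1253*1/489 - 4800*(-1/1991) = -1253/489 + 4800/1991 = -147523/973599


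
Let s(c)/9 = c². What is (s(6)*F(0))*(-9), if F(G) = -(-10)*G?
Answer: 0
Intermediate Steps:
F(G) = 10*G
s(c) = 9*c²
(s(6)*F(0))*(-9) = ((9*6²)*(10*0))*(-9) = ((9*36)*0)*(-9) = (324*0)*(-9) = 0*(-9) = 0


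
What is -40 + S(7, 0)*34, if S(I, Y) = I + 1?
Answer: 232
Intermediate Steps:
S(I, Y) = 1 + I
-40 + S(7, 0)*34 = -40 + (1 + 7)*34 = -40 + 8*34 = -40 + 272 = 232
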